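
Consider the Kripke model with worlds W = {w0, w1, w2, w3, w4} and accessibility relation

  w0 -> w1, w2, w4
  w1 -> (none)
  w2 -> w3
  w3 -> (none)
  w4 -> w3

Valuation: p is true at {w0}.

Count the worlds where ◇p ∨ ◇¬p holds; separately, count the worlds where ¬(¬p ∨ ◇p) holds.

3 and 1

For ◇p ∨ ◇¬p:
w0: ◇p is F, ◇¬p is T. ✓
w1: ◇p is F, ◇¬p is F. ✗
w2: ◇p is F, ◇¬p is T. ✓
w3: ◇p is F, ◇¬p is F. ✗
w4: ◇p is F, ◇¬p is T. ✓
— 3 worlds.
For ¬(¬p ∨ ◇p):
w0: ¬p ∨ ◇p is F. ✓
w1: ¬p ∨ ◇p is T. ✗
w2: ¬p ∨ ◇p is T. ✗
w3: ¬p ∨ ◇p is T. ✗
w4: ¬p ∨ ◇p is T. ✗
— 1 world.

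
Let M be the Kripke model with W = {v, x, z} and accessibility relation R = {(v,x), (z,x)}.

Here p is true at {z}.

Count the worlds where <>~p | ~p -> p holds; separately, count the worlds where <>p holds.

For <>~p | ~p -> p:
v: <>~p | ~p is T, p is F. ✗
x: <>~p | ~p is T, p is F. ✗
z: <>~p | ~p is T, p is T. ✓
— 1 world.
For <>p:
v: successors {x}; p there: x:F. ✗
x: no successors, so <>p fails. ✗
z: successors {x}; p there: x:F. ✗
— 0 worlds.

1 and 0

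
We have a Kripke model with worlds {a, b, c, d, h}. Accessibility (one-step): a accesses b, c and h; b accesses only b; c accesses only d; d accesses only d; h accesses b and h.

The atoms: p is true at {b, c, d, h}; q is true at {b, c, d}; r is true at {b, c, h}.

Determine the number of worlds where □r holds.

a: successors {b, c, h}; r there: b:T, c:T, h:T. ✓
b: successors {b}; r there: b:T. ✓
c: successors {d}; r there: d:F. ✗
d: successors {d}; r there: d:F. ✗
h: successors {b, h}; r there: b:T, h:T. ✓
Satisfying worlds: {a, b, h}.

3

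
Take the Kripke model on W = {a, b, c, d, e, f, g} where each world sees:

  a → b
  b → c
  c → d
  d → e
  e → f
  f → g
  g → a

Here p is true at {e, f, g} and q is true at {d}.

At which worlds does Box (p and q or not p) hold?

a: successors {b}; p and q or not p there: b:T. ✓
b: successors {c}; p and q or not p there: c:T. ✓
c: successors {d}; p and q or not p there: d:T. ✓
d: successors {e}; p and q or not p there: e:F. ✗
e: successors {f}; p and q or not p there: f:F. ✗
f: successors {g}; p and q or not p there: g:F. ✗
g: successors {a}; p and q or not p there: a:T. ✓

{a, b, c, g}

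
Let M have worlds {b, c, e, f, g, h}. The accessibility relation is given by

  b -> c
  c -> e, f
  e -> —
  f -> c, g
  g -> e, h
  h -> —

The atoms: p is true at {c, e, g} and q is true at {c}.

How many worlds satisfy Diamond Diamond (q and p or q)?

b: successors {c}; Diamond (q and p or q) there: c:F. ✗
c: successors {e, f}; Diamond (q and p or q) there: e:F, f:T. ✓
e: no successors, so Diamond Diamond (q and p or q) fails. ✗
f: successors {c, g}; Diamond (q and p or q) there: c:F, g:F. ✗
g: successors {e, h}; Diamond (q and p or q) there: e:F, h:F. ✗
h: no successors, so Diamond Diamond (q and p or q) fails. ✗
Satisfying worlds: {c}.

1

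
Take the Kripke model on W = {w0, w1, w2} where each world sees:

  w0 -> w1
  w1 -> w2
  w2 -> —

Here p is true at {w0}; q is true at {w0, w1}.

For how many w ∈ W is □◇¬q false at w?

1

w0: successors {w1}; ◇¬q there: w1:T. ✓
w1: successors {w2}; ◇¬q there: w2:F. ✗
w2: no successors, so □◇¬q holds vacuously. ✓
Satisfying worlds: {w0, w2}.
So □◇¬q fails at the other 1 world.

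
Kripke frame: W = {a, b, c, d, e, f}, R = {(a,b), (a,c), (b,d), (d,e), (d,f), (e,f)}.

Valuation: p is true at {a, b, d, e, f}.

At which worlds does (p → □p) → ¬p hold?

{a, c}

a: p → □p is F, ¬p is F. ✓
b: p → □p is T, ¬p is F. ✗
c: p → □p is T, ¬p is T. ✓
d: p → □p is T, ¬p is F. ✗
e: p → □p is T, ¬p is F. ✗
f: p → □p is T, ¬p is F. ✗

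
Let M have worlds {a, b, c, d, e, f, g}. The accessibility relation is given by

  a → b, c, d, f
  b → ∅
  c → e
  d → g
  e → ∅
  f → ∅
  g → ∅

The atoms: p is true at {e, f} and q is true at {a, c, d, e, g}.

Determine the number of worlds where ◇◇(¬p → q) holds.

1

a: successors {b, c, d, f}; ◇(¬p → q) there: b:F, c:T, d:T, f:F. ✓
b: no successors, so ◇◇(¬p → q) fails. ✗
c: successors {e}; ◇(¬p → q) there: e:F. ✗
d: successors {g}; ◇(¬p → q) there: g:F. ✗
e: no successors, so ◇◇(¬p → q) fails. ✗
f: no successors, so ◇◇(¬p → q) fails. ✗
g: no successors, so ◇◇(¬p → q) fails. ✗
Satisfying worlds: {a}.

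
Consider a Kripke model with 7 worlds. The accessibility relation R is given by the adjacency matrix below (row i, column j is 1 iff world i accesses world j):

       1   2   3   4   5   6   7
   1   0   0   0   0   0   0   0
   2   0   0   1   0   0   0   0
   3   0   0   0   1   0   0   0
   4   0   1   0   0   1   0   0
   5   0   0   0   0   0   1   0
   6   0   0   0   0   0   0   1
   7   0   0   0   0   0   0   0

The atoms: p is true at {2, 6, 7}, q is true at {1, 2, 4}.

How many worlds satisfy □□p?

4

1: no successors, so □□p holds vacuously. ✓
2: successors {3}; □p there: 3:F. ✗
3: successors {4}; □p there: 4:F. ✗
4: successors {2, 5}; □p there: 2:F, 5:T. ✗
5: successors {6}; □p there: 6:T. ✓
6: successors {7}; □p there: 7:T. ✓
7: no successors, so □□p holds vacuously. ✓
Satisfying worlds: {1, 5, 6, 7}.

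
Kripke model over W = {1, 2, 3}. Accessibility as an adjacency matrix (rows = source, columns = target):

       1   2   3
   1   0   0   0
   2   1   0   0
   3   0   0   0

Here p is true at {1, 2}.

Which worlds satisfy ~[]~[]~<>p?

1: []~[]~<>p is T. ✗
2: []~[]~<>p is F. ✓
3: []~[]~<>p is T. ✗

{2}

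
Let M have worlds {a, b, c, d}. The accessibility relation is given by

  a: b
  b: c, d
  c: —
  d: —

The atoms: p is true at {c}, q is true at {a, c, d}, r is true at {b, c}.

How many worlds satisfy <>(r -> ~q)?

2

a: successors {b}; r -> ~q there: b:T. ✓
b: successors {c, d}; r -> ~q there: c:F, d:T. ✓
c: no successors, so <>(r -> ~q) fails. ✗
d: no successors, so <>(r -> ~q) fails. ✗
Satisfying worlds: {a, b}.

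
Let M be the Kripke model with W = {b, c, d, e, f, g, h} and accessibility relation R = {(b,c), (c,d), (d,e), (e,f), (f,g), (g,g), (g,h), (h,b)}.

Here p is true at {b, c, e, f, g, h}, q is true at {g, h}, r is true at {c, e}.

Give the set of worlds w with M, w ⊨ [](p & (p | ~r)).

b: successors {c}; p & (p | ~r) there: c:T. ✓
c: successors {d}; p & (p | ~r) there: d:F. ✗
d: successors {e}; p & (p | ~r) there: e:T. ✓
e: successors {f}; p & (p | ~r) there: f:T. ✓
f: successors {g}; p & (p | ~r) there: g:T. ✓
g: successors {g, h}; p & (p | ~r) there: g:T, h:T. ✓
h: successors {b}; p & (p | ~r) there: b:T. ✓

{b, d, e, f, g, h}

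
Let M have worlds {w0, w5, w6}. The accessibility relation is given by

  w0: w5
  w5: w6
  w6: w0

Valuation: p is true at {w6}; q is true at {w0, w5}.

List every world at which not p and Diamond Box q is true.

w0: not p is T, Diamond Box q is F. ✗
w5: not p is T, Diamond Box q is T. ✓
w6: not p is F, Diamond Box q is T. ✗

{w5}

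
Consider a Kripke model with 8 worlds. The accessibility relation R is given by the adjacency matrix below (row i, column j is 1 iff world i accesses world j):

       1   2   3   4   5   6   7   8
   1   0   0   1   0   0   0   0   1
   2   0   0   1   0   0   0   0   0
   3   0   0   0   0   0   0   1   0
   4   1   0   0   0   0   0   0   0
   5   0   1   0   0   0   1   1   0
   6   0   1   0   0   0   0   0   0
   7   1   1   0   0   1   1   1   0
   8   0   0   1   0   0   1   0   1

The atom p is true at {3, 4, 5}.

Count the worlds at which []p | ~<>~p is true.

1: []p is F, ~<>~p is F. ✗
2: []p is T, ~<>~p is T. ✓
3: []p is F, ~<>~p is F. ✗
4: []p is F, ~<>~p is F. ✗
5: []p is F, ~<>~p is F. ✗
6: []p is F, ~<>~p is F. ✗
7: []p is F, ~<>~p is F. ✗
8: []p is F, ~<>~p is F. ✗
Satisfying worlds: {2}.

1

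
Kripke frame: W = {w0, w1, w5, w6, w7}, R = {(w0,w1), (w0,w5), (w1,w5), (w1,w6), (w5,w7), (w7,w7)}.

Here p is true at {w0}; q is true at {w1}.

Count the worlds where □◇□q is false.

4

w0: successors {w1, w5}; ◇□q there: w1:T, w5:F. ✗
w1: successors {w5, w6}; ◇□q there: w5:F, w6:F. ✗
w5: successors {w7}; ◇□q there: w7:F. ✗
w6: no successors, so □◇□q holds vacuously. ✓
w7: successors {w7}; ◇□q there: w7:F. ✗
Satisfying worlds: {w6}.
So □◇□q fails at the other 4 worlds.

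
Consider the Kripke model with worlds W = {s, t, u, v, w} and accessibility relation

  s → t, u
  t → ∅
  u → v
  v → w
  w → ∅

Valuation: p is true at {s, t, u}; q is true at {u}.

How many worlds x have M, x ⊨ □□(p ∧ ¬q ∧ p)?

s: successors {t, u}; □(p ∧ ¬q ∧ p) there: t:T, u:F. ✗
t: no successors, so □□(p ∧ ¬q ∧ p) holds vacuously. ✓
u: successors {v}; □(p ∧ ¬q ∧ p) there: v:F. ✗
v: successors {w}; □(p ∧ ¬q ∧ p) there: w:T. ✓
w: no successors, so □□(p ∧ ¬q ∧ p) holds vacuously. ✓
Satisfying worlds: {t, v, w}.

3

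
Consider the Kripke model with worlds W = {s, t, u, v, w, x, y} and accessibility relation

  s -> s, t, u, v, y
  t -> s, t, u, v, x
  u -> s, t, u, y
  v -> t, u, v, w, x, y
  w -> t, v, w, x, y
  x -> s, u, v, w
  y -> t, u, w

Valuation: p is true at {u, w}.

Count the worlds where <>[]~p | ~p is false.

s: <>[]~p is F, ~p is T. ✓
t: <>[]~p is F, ~p is T. ✓
u: <>[]~p is F, ~p is F. ✗
v: <>[]~p is F, ~p is T. ✓
w: <>[]~p is F, ~p is F. ✗
x: <>[]~p is F, ~p is T. ✓
y: <>[]~p is F, ~p is T. ✓
Satisfying worlds: {s, t, v, x, y}.
So <>[]~p | ~p fails at the other 2 worlds.

2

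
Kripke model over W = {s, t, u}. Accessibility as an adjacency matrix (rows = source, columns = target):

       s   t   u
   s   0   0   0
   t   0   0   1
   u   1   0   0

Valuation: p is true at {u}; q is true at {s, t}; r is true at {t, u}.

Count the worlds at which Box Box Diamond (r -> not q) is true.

s: no successors, so Box Box Diamond (r -> not q) holds vacuously. ✓
t: successors {u}; Box Diamond (r -> not q) there: u:F. ✗
u: successors {s}; Box Diamond (r -> not q) there: s:T. ✓
Satisfying worlds: {s, u}.

2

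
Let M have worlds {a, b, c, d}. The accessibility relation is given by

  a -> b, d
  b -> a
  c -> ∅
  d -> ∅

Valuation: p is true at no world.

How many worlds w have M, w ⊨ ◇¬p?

a: successors {b, d}; ¬p there: b:T, d:T. ✓
b: successors {a}; ¬p there: a:T. ✓
c: no successors, so ◇¬p fails. ✗
d: no successors, so ◇¬p fails. ✗
Satisfying worlds: {a, b}.

2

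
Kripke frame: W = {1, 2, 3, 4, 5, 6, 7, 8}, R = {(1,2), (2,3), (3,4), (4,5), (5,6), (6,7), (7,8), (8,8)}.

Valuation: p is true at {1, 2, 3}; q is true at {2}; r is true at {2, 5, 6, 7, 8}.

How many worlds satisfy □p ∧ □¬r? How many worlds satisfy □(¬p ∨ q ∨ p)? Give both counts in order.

1 and 8

For □p ∧ □¬r:
1: □p is T, □¬r is F. ✗
2: □p is T, □¬r is T. ✓
3: □p is F, □¬r is T. ✗
4: □p is F, □¬r is F. ✗
5: □p is F, □¬r is F. ✗
6: □p is F, □¬r is F. ✗
7: □p is F, □¬r is F. ✗
8: □p is F, □¬r is F. ✗
— 1 world.
For □(¬p ∨ q ∨ p):
1: successors {2}; ¬p ∨ q ∨ p there: 2:T. ✓
2: successors {3}; ¬p ∨ q ∨ p there: 3:T. ✓
3: successors {4}; ¬p ∨ q ∨ p there: 4:T. ✓
4: successors {5}; ¬p ∨ q ∨ p there: 5:T. ✓
5: successors {6}; ¬p ∨ q ∨ p there: 6:T. ✓
6: successors {7}; ¬p ∨ q ∨ p there: 7:T. ✓
7: successors {8}; ¬p ∨ q ∨ p there: 8:T. ✓
8: successors {8}; ¬p ∨ q ∨ p there: 8:T. ✓
— 8 worlds.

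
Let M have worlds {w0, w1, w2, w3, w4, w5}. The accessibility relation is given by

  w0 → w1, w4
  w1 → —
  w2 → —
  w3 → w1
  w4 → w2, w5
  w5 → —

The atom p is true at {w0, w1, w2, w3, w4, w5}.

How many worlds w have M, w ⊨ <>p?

w0: successors {w1, w4}; p there: w1:T, w4:T. ✓
w1: no successors, so <>p fails. ✗
w2: no successors, so <>p fails. ✗
w3: successors {w1}; p there: w1:T. ✓
w4: successors {w2, w5}; p there: w2:T, w5:T. ✓
w5: no successors, so <>p fails. ✗
Satisfying worlds: {w0, w3, w4}.

3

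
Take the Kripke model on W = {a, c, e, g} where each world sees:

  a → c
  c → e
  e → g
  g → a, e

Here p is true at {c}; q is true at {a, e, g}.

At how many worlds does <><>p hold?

a: successors {c}; <>p there: c:F. ✗
c: successors {e}; <>p there: e:F. ✗
e: successors {g}; <>p there: g:F. ✗
g: successors {a, e}; <>p there: a:T, e:F. ✓
Satisfying worlds: {g}.

1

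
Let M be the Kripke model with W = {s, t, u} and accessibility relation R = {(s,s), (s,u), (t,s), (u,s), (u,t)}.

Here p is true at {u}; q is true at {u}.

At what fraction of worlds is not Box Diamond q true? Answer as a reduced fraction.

2/3

s: Box Diamond q is F. ✓
t: Box Diamond q is T. ✗
u: Box Diamond q is F. ✓
That's 2 of 3 worlds, so 2/3.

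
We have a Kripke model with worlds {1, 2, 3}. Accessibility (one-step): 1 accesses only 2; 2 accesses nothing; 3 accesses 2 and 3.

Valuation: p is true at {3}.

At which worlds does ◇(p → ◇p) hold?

{1, 3}

1: successors {2}; p → ◇p there: 2:T. ✓
2: no successors, so ◇(p → ◇p) fails. ✗
3: successors {2, 3}; p → ◇p there: 2:T, 3:T. ✓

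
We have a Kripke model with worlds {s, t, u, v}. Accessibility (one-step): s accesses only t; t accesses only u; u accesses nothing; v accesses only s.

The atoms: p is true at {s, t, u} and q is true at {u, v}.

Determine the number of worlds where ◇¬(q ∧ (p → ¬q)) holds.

3

s: successors {t}; ¬(q ∧ (p → ¬q)) there: t:T. ✓
t: successors {u}; ¬(q ∧ (p → ¬q)) there: u:T. ✓
u: no successors, so ◇¬(q ∧ (p → ¬q)) fails. ✗
v: successors {s}; ¬(q ∧ (p → ¬q)) there: s:T. ✓
Satisfying worlds: {s, t, v}.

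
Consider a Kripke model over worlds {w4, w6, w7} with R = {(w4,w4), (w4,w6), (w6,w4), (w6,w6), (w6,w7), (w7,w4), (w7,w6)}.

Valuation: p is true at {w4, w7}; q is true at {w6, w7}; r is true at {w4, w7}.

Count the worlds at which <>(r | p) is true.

w4: successors {w4, w6}; r | p there: w4:T, w6:F. ✓
w6: successors {w4, w6, w7}; r | p there: w4:T, w6:F, w7:T. ✓
w7: successors {w4, w6}; r | p there: w4:T, w6:F. ✓
Satisfying worlds: {w4, w6, w7}.

3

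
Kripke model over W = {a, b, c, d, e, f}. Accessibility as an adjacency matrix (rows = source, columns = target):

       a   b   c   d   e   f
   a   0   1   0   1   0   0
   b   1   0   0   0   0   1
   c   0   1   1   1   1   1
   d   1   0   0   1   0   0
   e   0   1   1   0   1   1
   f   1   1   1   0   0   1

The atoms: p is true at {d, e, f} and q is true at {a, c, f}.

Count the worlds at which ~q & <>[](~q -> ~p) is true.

a: ~q is F, <>[](~q -> ~p) is T. ✗
b: ~q is T, <>[](~q -> ~p) is T. ✓
c: ~q is F, <>[](~q -> ~p) is T. ✗
d: ~q is T, <>[](~q -> ~p) is F. ✗
e: ~q is T, <>[](~q -> ~p) is T. ✓
f: ~q is F, <>[](~q -> ~p) is T. ✗
Satisfying worlds: {b, e}.

2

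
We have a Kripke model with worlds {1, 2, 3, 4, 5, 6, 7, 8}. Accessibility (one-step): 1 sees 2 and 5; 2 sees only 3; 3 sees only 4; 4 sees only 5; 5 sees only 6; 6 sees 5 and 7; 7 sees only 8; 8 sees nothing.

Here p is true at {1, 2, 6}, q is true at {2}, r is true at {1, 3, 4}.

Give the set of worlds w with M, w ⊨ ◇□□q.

1: successors {2, 5}; □□q there: 2:F, 5:F. ✗
2: successors {3}; □□q there: 3:F. ✗
3: successors {4}; □□q there: 4:F. ✗
4: successors {5}; □□q there: 5:F. ✗
5: successors {6}; □□q there: 6:F. ✗
6: successors {5, 7}; □□q there: 5:F, 7:T. ✓
7: successors {8}; □□q there: 8:T. ✓
8: no successors, so ◇□□q fails. ✗

{6, 7}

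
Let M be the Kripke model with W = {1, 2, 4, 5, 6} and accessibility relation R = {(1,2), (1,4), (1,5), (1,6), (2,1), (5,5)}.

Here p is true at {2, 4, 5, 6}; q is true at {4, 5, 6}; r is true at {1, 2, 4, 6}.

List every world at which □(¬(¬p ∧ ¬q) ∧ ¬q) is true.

{4, 6}

1: successors {2, 4, 5, 6}; ¬(¬p ∧ ¬q) ∧ ¬q there: 2:T, 4:F, 5:F, 6:F. ✗
2: successors {1}; ¬(¬p ∧ ¬q) ∧ ¬q there: 1:F. ✗
4: no successors, so □(¬(¬p ∧ ¬q) ∧ ¬q) holds vacuously. ✓
5: successors {5}; ¬(¬p ∧ ¬q) ∧ ¬q there: 5:F. ✗
6: no successors, so □(¬(¬p ∧ ¬q) ∧ ¬q) holds vacuously. ✓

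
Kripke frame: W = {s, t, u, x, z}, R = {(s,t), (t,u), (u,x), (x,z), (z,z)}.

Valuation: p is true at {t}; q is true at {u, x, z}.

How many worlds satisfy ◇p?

1

s: successors {t}; p there: t:T. ✓
t: successors {u}; p there: u:F. ✗
u: successors {x}; p there: x:F. ✗
x: successors {z}; p there: z:F. ✗
z: successors {z}; p there: z:F. ✗
Satisfying worlds: {s}.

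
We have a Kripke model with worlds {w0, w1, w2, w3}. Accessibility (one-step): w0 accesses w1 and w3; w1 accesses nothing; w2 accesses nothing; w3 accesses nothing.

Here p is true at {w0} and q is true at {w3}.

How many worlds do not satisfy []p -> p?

w0: []p is F, p is T. ✓
w1: []p is T, p is F. ✗
w2: []p is T, p is F. ✗
w3: []p is T, p is F. ✗
Satisfying worlds: {w0}.
So []p -> p fails at the other 3 worlds.

3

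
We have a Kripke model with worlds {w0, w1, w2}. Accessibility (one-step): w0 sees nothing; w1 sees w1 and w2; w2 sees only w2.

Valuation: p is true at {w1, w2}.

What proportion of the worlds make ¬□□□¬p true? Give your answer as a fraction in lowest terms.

2/3

w0: □□□¬p is T. ✗
w1: □□□¬p is F. ✓
w2: □□□¬p is F. ✓
That's 2 of 3 worlds, so 2/3.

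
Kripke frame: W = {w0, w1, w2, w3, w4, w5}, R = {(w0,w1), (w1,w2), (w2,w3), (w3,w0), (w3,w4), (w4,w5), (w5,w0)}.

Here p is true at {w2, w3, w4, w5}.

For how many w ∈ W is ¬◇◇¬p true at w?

2

w0: ◇◇¬p is F. ✓
w1: ◇◇¬p is F. ✓
w2: ◇◇¬p is T. ✗
w3: ◇◇¬p is T. ✗
w4: ◇◇¬p is T. ✗
w5: ◇◇¬p is T. ✗
Satisfying worlds: {w0, w1}.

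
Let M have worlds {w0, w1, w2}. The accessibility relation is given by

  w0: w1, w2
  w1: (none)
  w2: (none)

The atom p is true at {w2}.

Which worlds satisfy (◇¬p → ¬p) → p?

{w2}

w0: ◇¬p → ¬p is T, p is F. ✗
w1: ◇¬p → ¬p is T, p is F. ✗
w2: ◇¬p → ¬p is T, p is T. ✓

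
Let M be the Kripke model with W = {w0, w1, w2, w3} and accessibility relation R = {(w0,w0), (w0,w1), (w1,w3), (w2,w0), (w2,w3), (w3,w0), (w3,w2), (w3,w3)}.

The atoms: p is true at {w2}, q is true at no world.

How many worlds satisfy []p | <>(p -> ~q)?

w0: []p is F, <>(p -> ~q) is T. ✓
w1: []p is F, <>(p -> ~q) is T. ✓
w2: []p is F, <>(p -> ~q) is T. ✓
w3: []p is F, <>(p -> ~q) is T. ✓
Satisfying worlds: {w0, w1, w2, w3}.

4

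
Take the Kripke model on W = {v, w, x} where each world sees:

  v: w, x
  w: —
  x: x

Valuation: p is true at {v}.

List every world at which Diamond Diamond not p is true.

v: successors {w, x}; Diamond not p there: w:F, x:T. ✓
w: no successors, so Diamond Diamond not p fails. ✗
x: successors {x}; Diamond not p there: x:T. ✓

{v, x}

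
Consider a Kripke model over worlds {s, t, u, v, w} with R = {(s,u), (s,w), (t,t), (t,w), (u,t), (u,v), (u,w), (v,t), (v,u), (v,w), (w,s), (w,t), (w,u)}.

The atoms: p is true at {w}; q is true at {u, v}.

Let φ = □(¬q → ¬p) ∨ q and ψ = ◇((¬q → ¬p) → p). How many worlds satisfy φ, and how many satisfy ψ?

3 and 4

For □(¬q → ¬p) ∨ q:
s: □(¬q → ¬p) is F, q is F. ✗
t: □(¬q → ¬p) is F, q is F. ✗
u: □(¬q → ¬p) is F, q is T. ✓
v: □(¬q → ¬p) is F, q is T. ✓
w: □(¬q → ¬p) is T, q is F. ✓
— 3 worlds.
For ◇((¬q → ¬p) → p):
s: successors {u, w}; (¬q → ¬p) → p there: u:F, w:T. ✓
t: successors {t, w}; (¬q → ¬p) → p there: t:F, w:T. ✓
u: successors {t, v, w}; (¬q → ¬p) → p there: t:F, v:F, w:T. ✓
v: successors {t, u, w}; (¬q → ¬p) → p there: t:F, u:F, w:T. ✓
w: successors {s, t, u}; (¬q → ¬p) → p there: s:F, t:F, u:F. ✗
— 4 worlds.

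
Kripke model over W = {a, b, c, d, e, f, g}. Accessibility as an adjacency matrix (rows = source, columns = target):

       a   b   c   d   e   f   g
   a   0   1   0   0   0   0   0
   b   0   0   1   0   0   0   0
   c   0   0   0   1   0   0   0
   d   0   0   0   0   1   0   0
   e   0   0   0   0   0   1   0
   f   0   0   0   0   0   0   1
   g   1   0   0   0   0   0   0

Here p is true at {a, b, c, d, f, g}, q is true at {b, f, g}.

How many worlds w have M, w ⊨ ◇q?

3

a: successors {b}; q there: b:T. ✓
b: successors {c}; q there: c:F. ✗
c: successors {d}; q there: d:F. ✗
d: successors {e}; q there: e:F. ✗
e: successors {f}; q there: f:T. ✓
f: successors {g}; q there: g:T. ✓
g: successors {a}; q there: a:F. ✗
Satisfying worlds: {a, e, f}.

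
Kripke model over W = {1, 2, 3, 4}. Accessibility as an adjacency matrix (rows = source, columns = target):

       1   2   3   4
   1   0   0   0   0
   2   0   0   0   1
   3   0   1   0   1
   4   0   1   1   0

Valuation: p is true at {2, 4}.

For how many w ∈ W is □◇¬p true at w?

1: no successors, so □◇¬p holds vacuously. ✓
2: successors {4}; ◇¬p there: 4:T. ✓
3: successors {2, 4}; ◇¬p there: 2:F, 4:T. ✗
4: successors {2, 3}; ◇¬p there: 2:F, 3:F. ✗
Satisfying worlds: {1, 2}.

2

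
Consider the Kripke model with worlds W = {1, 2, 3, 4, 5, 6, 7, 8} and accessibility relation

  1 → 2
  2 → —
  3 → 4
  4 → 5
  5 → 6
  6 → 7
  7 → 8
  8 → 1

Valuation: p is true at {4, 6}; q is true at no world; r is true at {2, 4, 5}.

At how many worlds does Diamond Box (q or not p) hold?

1: successors {2}; Box (q or not p) there: 2:T. ✓
2: no successors, so Diamond Box (q or not p) fails. ✗
3: successors {4}; Box (q or not p) there: 4:T. ✓
4: successors {5}; Box (q or not p) there: 5:F. ✗
5: successors {6}; Box (q or not p) there: 6:T. ✓
6: successors {7}; Box (q or not p) there: 7:T. ✓
7: successors {8}; Box (q or not p) there: 8:T. ✓
8: successors {1}; Box (q or not p) there: 1:T. ✓
Satisfying worlds: {1, 3, 5, 6, 7, 8}.

6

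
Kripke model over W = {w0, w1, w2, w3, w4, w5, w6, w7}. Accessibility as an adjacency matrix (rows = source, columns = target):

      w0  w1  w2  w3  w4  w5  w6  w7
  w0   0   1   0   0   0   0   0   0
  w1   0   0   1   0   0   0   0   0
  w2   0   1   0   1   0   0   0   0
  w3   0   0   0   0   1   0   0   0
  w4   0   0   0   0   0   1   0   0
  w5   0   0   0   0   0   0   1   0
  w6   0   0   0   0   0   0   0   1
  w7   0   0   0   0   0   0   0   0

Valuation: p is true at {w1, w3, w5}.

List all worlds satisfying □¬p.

w0: successors {w1}; ¬p there: w1:F. ✗
w1: successors {w2}; ¬p there: w2:T. ✓
w2: successors {w1, w3}; ¬p there: w1:F, w3:F. ✗
w3: successors {w4}; ¬p there: w4:T. ✓
w4: successors {w5}; ¬p there: w5:F. ✗
w5: successors {w6}; ¬p there: w6:T. ✓
w6: successors {w7}; ¬p there: w7:T. ✓
w7: no successors, so □¬p holds vacuously. ✓

{w1, w3, w5, w6, w7}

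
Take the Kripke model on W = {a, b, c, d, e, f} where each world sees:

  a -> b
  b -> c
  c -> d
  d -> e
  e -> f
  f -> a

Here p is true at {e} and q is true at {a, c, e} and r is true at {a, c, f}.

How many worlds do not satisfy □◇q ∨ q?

a: □◇q is T, q is T. ✓
b: □◇q is F, q is F. ✗
c: □◇q is T, q is T. ✓
d: □◇q is F, q is F. ✗
e: □◇q is T, q is T. ✓
f: □◇q is F, q is F. ✗
Satisfying worlds: {a, c, e}.
So □◇q ∨ q fails at the other 3 worlds.

3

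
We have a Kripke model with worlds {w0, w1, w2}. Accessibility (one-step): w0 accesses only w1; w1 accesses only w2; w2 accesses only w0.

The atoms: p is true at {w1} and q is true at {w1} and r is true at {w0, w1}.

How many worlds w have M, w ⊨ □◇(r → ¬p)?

w0: successors {w1}; ◇(r → ¬p) there: w1:T. ✓
w1: successors {w2}; ◇(r → ¬p) there: w2:T. ✓
w2: successors {w0}; ◇(r → ¬p) there: w0:F. ✗
Satisfying worlds: {w0, w1}.

2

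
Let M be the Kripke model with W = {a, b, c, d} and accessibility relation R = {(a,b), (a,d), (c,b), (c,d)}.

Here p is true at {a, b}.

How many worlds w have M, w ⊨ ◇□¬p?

a: successors {b, d}; □¬p there: b:T, d:T. ✓
b: no successors, so ◇□¬p fails. ✗
c: successors {b, d}; □¬p there: b:T, d:T. ✓
d: no successors, so ◇□¬p fails. ✗
Satisfying worlds: {a, c}.

2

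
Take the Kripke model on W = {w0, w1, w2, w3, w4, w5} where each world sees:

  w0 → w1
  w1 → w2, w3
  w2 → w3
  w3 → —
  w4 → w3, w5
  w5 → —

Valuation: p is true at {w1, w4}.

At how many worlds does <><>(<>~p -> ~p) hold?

w0: successors {w1}; <>(<>~p -> ~p) there: w1:T. ✓
w1: successors {w2, w3}; <>(<>~p -> ~p) there: w2:T, w3:F. ✓
w2: successors {w3}; <>(<>~p -> ~p) there: w3:F. ✗
w3: no successors, so <><>(<>~p -> ~p) fails. ✗
w4: successors {w3, w5}; <>(<>~p -> ~p) there: w3:F, w5:F. ✗
w5: no successors, so <><>(<>~p -> ~p) fails. ✗
Satisfying worlds: {w0, w1}.

2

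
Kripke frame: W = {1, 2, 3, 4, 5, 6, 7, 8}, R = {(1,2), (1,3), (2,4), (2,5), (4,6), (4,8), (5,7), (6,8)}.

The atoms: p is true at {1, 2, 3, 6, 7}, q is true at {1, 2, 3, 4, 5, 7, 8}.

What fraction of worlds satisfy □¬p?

5/8

1: successors {2, 3}; ¬p there: 2:F, 3:F. ✗
2: successors {4, 5}; ¬p there: 4:T, 5:T. ✓
3: no successors, so □¬p holds vacuously. ✓
4: successors {6, 8}; ¬p there: 6:F, 8:T. ✗
5: successors {7}; ¬p there: 7:F. ✗
6: successors {8}; ¬p there: 8:T. ✓
7: no successors, so □¬p holds vacuously. ✓
8: no successors, so □¬p holds vacuously. ✓
That's 5 of 8 worlds, so 5/8.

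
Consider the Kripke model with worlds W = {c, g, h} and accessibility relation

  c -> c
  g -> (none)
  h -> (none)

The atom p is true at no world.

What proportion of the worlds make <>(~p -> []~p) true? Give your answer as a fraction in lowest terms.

c: successors {c}; ~p -> []~p there: c:T. ✓
g: no successors, so <>(~p -> []~p) fails. ✗
h: no successors, so <>(~p -> []~p) fails. ✗
That's 1 of 3 worlds, so 1/3.

1/3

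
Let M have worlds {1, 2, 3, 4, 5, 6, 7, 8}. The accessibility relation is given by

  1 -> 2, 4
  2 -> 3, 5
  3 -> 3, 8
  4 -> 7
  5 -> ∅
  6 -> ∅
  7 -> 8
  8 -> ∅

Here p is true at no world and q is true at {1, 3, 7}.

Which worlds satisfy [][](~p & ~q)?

1: successors {2, 4}; [](~p & ~q) there: 2:F, 4:F. ✗
2: successors {3, 5}; [](~p & ~q) there: 3:F, 5:T. ✗
3: successors {3, 8}; [](~p & ~q) there: 3:F, 8:T. ✗
4: successors {7}; [](~p & ~q) there: 7:T. ✓
5: no successors, so [][](~p & ~q) holds vacuously. ✓
6: no successors, so [][](~p & ~q) holds vacuously. ✓
7: successors {8}; [](~p & ~q) there: 8:T. ✓
8: no successors, so [][](~p & ~q) holds vacuously. ✓

{4, 5, 6, 7, 8}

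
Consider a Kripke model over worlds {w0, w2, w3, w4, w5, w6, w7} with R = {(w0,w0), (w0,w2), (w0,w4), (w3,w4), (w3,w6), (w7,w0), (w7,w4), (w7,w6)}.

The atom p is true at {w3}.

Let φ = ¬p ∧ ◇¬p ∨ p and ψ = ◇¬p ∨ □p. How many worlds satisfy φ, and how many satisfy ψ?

For ¬p ∧ ◇¬p ∨ p:
w0: ¬p ∧ ◇¬p is T, p is F. ✓
w2: ¬p ∧ ◇¬p is F, p is F. ✗
w3: ¬p ∧ ◇¬p is F, p is T. ✓
w4: ¬p ∧ ◇¬p is F, p is F. ✗
w5: ¬p ∧ ◇¬p is F, p is F. ✗
w6: ¬p ∧ ◇¬p is F, p is F. ✗
w7: ¬p ∧ ◇¬p is T, p is F. ✓
— 3 worlds.
For ◇¬p ∨ □p:
w0: ◇¬p is T, □p is F. ✓
w2: ◇¬p is F, □p is T. ✓
w3: ◇¬p is T, □p is F. ✓
w4: ◇¬p is F, □p is T. ✓
w5: ◇¬p is F, □p is T. ✓
w6: ◇¬p is F, □p is T. ✓
w7: ◇¬p is T, □p is F. ✓
— 7 worlds.

3 and 7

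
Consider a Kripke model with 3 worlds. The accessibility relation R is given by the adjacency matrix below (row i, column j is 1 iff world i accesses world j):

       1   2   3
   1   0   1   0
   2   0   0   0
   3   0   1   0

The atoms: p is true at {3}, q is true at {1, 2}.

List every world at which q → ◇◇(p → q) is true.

{3}

1: q is T, ◇◇(p → q) is F. ✗
2: q is T, ◇◇(p → q) is F. ✗
3: q is F, ◇◇(p → q) is F. ✓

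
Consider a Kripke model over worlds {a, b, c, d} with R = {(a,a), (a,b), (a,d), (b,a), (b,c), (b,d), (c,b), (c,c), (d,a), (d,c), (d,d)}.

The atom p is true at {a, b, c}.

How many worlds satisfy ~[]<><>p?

0

a: []<><>p is T. ✗
b: []<><>p is T. ✗
c: []<><>p is T. ✗
d: []<><>p is T. ✗
Satisfying worlds: ∅.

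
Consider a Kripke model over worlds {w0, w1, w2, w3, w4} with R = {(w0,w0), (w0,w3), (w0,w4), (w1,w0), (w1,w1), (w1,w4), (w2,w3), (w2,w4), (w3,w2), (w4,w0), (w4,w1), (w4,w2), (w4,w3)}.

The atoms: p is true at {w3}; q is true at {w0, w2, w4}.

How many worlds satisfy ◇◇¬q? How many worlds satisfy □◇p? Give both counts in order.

5 and 1

For ◇◇¬q:
w0: successors {w0, w3, w4}; ◇¬q there: w0:T, w3:F, w4:T. ✓
w1: successors {w0, w1, w4}; ◇¬q there: w0:T, w1:T, w4:T. ✓
w2: successors {w3, w4}; ◇¬q there: w3:F, w4:T. ✓
w3: successors {w2}; ◇¬q there: w2:T. ✓
w4: successors {w0, w1, w2, w3}; ◇¬q there: w0:T, w1:T, w2:T, w3:F. ✓
— 5 worlds.
For □◇p:
w0: successors {w0, w3, w4}; ◇p there: w0:T, w3:F, w4:T. ✗
w1: successors {w0, w1, w4}; ◇p there: w0:T, w1:F, w4:T. ✗
w2: successors {w3, w4}; ◇p there: w3:F, w4:T. ✗
w3: successors {w2}; ◇p there: w2:T. ✓
w4: successors {w0, w1, w2, w3}; ◇p there: w0:T, w1:F, w2:T, w3:F. ✗
— 1 world.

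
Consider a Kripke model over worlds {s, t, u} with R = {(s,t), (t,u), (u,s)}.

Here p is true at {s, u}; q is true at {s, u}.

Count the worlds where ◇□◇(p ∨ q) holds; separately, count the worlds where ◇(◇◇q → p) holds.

For ◇□◇(p ∨ q):
s: successors {t}; □◇(p ∨ q) there: t:T. ✓
t: successors {u}; □◇(p ∨ q) there: u:F. ✗
u: successors {s}; □◇(p ∨ q) there: s:T. ✓
— 2 worlds.
For ◇(◇◇q → p):
s: successors {t}; ◇◇q → p there: t:F. ✗
t: successors {u}; ◇◇q → p there: u:T. ✓
u: successors {s}; ◇◇q → p there: s:T. ✓
— 2 worlds.

2 and 2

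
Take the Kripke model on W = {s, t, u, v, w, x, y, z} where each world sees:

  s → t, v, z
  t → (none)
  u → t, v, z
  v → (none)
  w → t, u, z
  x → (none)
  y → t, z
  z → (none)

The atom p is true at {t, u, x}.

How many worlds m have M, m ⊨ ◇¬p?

4

s: successors {t, v, z}; ¬p there: t:F, v:T, z:T. ✓
t: no successors, so ◇¬p fails. ✗
u: successors {t, v, z}; ¬p there: t:F, v:T, z:T. ✓
v: no successors, so ◇¬p fails. ✗
w: successors {t, u, z}; ¬p there: t:F, u:F, z:T. ✓
x: no successors, so ◇¬p fails. ✗
y: successors {t, z}; ¬p there: t:F, z:T. ✓
z: no successors, so ◇¬p fails. ✗
Satisfying worlds: {s, u, w, y}.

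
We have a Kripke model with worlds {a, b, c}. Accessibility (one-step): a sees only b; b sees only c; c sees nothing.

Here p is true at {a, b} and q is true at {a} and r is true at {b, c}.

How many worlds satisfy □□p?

2

a: successors {b}; □p there: b:F. ✗
b: successors {c}; □p there: c:T. ✓
c: no successors, so □□p holds vacuously. ✓
Satisfying worlds: {b, c}.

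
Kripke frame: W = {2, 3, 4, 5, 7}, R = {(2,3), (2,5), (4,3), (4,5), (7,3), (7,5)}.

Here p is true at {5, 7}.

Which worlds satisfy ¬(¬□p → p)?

{2, 4}

2: ¬□p → p is F. ✓
3: ¬□p → p is T. ✗
4: ¬□p → p is F. ✓
5: ¬□p → p is T. ✗
7: ¬□p → p is T. ✗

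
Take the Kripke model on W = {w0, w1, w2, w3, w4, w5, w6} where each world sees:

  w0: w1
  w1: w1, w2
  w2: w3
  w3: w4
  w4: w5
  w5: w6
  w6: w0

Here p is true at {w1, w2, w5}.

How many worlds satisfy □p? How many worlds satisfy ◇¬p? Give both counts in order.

For □p:
w0: successors {w1}; p there: w1:T. ✓
w1: successors {w1, w2}; p there: w1:T, w2:T. ✓
w2: successors {w3}; p there: w3:F. ✗
w3: successors {w4}; p there: w4:F. ✗
w4: successors {w5}; p there: w5:T. ✓
w5: successors {w6}; p there: w6:F. ✗
w6: successors {w0}; p there: w0:F. ✗
— 3 worlds.
For ◇¬p:
w0: successors {w1}; ¬p there: w1:F. ✗
w1: successors {w1, w2}; ¬p there: w1:F, w2:F. ✗
w2: successors {w3}; ¬p there: w3:T. ✓
w3: successors {w4}; ¬p there: w4:T. ✓
w4: successors {w5}; ¬p there: w5:F. ✗
w5: successors {w6}; ¬p there: w6:T. ✓
w6: successors {w0}; ¬p there: w0:T. ✓
— 4 worlds.

3 and 4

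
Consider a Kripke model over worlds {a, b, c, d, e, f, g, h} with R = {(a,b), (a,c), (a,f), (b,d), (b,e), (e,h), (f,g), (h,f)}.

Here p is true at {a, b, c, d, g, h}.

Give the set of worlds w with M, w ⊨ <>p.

a: successors {b, c, f}; p there: b:T, c:T, f:F. ✓
b: successors {d, e}; p there: d:T, e:F. ✓
c: no successors, so <>p fails. ✗
d: no successors, so <>p fails. ✗
e: successors {h}; p there: h:T. ✓
f: successors {g}; p there: g:T. ✓
g: no successors, so <>p fails. ✗
h: successors {f}; p there: f:F. ✗

{a, b, e, f}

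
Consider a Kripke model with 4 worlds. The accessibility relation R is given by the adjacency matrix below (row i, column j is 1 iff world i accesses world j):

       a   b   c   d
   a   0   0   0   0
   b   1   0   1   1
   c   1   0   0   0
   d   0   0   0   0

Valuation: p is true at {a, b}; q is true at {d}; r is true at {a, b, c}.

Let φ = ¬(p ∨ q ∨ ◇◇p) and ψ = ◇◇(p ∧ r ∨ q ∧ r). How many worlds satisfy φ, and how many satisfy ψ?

For ¬(p ∨ q ∨ ◇◇p):
a: p ∨ q ∨ ◇◇p is T. ✗
b: p ∨ q ∨ ◇◇p is T. ✗
c: p ∨ q ∨ ◇◇p is F. ✓
d: p ∨ q ∨ ◇◇p is T. ✗
— 1 world.
For ◇◇(p ∧ r ∨ q ∧ r):
a: no successors, so ◇◇(p ∧ r ∨ q ∧ r) fails. ✗
b: successors {a, c, d}; ◇(p ∧ r ∨ q ∧ r) there: a:F, c:T, d:F. ✓
c: successors {a}; ◇(p ∧ r ∨ q ∧ r) there: a:F. ✗
d: no successors, so ◇◇(p ∧ r ∨ q ∧ r) fails. ✗
— 1 world.

1 and 1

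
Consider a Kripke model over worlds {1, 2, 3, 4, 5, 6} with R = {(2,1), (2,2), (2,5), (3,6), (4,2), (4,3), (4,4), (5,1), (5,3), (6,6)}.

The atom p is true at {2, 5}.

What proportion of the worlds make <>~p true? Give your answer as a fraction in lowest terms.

5/6

1: no successors, so <>~p fails. ✗
2: successors {1, 2, 5}; ~p there: 1:T, 2:F, 5:F. ✓
3: successors {6}; ~p there: 6:T. ✓
4: successors {2, 3, 4}; ~p there: 2:F, 3:T, 4:T. ✓
5: successors {1, 3}; ~p there: 1:T, 3:T. ✓
6: successors {6}; ~p there: 6:T. ✓
That's 5 of 6 worlds, so 5/6.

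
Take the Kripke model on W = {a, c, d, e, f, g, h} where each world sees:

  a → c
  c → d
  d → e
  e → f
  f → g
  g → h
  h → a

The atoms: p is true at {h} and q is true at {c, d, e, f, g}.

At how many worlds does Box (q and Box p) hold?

a: successors {c}; q and Box p there: c:F. ✗
c: successors {d}; q and Box p there: d:F. ✗
d: successors {e}; q and Box p there: e:F. ✗
e: successors {f}; q and Box p there: f:F. ✗
f: successors {g}; q and Box p there: g:T. ✓
g: successors {h}; q and Box p there: h:F. ✗
h: successors {a}; q and Box p there: a:F. ✗
Satisfying worlds: {f}.

1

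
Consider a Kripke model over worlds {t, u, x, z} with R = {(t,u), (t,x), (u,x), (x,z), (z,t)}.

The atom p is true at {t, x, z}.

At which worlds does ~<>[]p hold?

{z}

t: <>[]p is T. ✗
u: <>[]p is T. ✗
x: <>[]p is T. ✗
z: <>[]p is F. ✓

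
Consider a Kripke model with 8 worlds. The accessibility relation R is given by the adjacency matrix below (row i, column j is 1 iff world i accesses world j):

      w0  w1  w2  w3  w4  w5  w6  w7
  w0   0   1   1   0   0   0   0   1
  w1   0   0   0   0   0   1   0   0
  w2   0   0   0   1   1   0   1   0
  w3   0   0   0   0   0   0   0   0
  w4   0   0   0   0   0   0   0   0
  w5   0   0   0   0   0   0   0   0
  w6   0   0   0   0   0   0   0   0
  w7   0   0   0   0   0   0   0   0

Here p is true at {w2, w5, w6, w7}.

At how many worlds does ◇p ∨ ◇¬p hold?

w0: ◇p is T, ◇¬p is T. ✓
w1: ◇p is T, ◇¬p is F. ✓
w2: ◇p is T, ◇¬p is T. ✓
w3: ◇p is F, ◇¬p is F. ✗
w4: ◇p is F, ◇¬p is F. ✗
w5: ◇p is F, ◇¬p is F. ✗
w6: ◇p is F, ◇¬p is F. ✗
w7: ◇p is F, ◇¬p is F. ✗
Satisfying worlds: {w0, w1, w2}.

3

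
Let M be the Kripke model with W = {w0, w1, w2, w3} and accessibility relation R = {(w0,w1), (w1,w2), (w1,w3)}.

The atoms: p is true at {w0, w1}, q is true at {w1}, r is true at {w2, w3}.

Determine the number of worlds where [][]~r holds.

3

w0: successors {w1}; []~r there: w1:F. ✗
w1: successors {w2, w3}; []~r there: w2:T, w3:T. ✓
w2: no successors, so [][]~r holds vacuously. ✓
w3: no successors, so [][]~r holds vacuously. ✓
Satisfying worlds: {w1, w2, w3}.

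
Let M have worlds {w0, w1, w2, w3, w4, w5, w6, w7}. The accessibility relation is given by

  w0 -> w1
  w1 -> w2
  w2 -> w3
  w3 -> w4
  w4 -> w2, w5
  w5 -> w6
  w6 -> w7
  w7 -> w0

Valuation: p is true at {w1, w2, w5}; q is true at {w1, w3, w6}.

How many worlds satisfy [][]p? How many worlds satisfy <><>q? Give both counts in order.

3 and 3

For [][]p:
w0: successors {w1}; []p there: w1:T. ✓
w1: successors {w2}; []p there: w2:F. ✗
w2: successors {w3}; []p there: w3:F. ✗
w3: successors {w4}; []p there: w4:T. ✓
w4: successors {w2, w5}; []p there: w2:F, w5:F. ✗
w5: successors {w6}; []p there: w6:F. ✗
w6: successors {w7}; []p there: w7:F. ✗
w7: successors {w0}; []p there: w0:T. ✓
— 3 worlds.
For <><>q:
w0: successors {w1}; <>q there: w1:F. ✗
w1: successors {w2}; <>q there: w2:T. ✓
w2: successors {w3}; <>q there: w3:F. ✗
w3: successors {w4}; <>q there: w4:F. ✗
w4: successors {w2, w5}; <>q there: w2:T, w5:T. ✓
w5: successors {w6}; <>q there: w6:F. ✗
w6: successors {w7}; <>q there: w7:F. ✗
w7: successors {w0}; <>q there: w0:T. ✓
— 3 worlds.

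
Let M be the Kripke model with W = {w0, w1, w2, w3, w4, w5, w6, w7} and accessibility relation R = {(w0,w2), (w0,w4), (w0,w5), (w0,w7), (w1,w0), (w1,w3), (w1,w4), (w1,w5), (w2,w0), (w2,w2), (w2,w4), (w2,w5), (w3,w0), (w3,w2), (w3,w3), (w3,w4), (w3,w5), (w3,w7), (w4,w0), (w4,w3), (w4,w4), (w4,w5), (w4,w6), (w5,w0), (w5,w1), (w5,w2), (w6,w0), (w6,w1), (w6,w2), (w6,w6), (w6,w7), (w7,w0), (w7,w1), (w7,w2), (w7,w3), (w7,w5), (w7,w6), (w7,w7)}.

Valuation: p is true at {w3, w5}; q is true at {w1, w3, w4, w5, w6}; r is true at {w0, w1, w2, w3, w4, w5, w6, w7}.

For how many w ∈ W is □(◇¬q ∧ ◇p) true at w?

1

w0: successors {w2, w4, w5, w7}; ◇¬q ∧ ◇p there: w2:T, w4:T, w5:F, w7:T. ✗
w1: successors {w0, w3, w4, w5}; ◇¬q ∧ ◇p there: w0:T, w3:T, w4:T, w5:F. ✗
w2: successors {w0, w2, w4, w5}; ◇¬q ∧ ◇p there: w0:T, w2:T, w4:T, w5:F. ✗
w3: successors {w0, w2, w3, w4, w5, w7}; ◇¬q ∧ ◇p there: w0:T, w2:T, w3:T, w4:T, w5:F, w7:T. ✗
w4: successors {w0, w3, w4, w5, w6}; ◇¬q ∧ ◇p there: w0:T, w3:T, w4:T, w5:F, w6:F. ✗
w5: successors {w0, w1, w2}; ◇¬q ∧ ◇p there: w0:T, w1:T, w2:T. ✓
w6: successors {w0, w1, w2, w6, w7}; ◇¬q ∧ ◇p there: w0:T, w1:T, w2:T, w6:F, w7:T. ✗
w7: successors {w0, w1, w2, w3, w5, w6, w7}; ◇¬q ∧ ◇p there: w0:T, w1:T, w2:T, w3:T, w5:F, w6:F, w7:T. ✗
Satisfying worlds: {w5}.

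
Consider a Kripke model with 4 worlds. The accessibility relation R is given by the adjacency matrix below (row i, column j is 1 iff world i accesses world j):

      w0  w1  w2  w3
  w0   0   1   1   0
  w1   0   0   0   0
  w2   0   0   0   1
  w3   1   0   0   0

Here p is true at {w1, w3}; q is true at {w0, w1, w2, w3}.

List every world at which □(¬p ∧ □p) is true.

w0: successors {w1, w2}; ¬p ∧ □p there: w1:F, w2:T. ✗
w1: no successors, so □(¬p ∧ □p) holds vacuously. ✓
w2: successors {w3}; ¬p ∧ □p there: w3:F. ✗
w3: successors {w0}; ¬p ∧ □p there: w0:F. ✗

{w1}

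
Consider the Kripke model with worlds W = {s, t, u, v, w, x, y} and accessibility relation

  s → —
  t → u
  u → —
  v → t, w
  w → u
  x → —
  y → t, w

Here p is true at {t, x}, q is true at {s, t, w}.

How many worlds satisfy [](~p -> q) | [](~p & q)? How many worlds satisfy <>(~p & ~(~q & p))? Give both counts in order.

5 and 4

For [](~p -> q) | [](~p & q):
s: [](~p -> q) is T, [](~p & q) is T. ✓
t: [](~p -> q) is F, [](~p & q) is F. ✗
u: [](~p -> q) is T, [](~p & q) is T. ✓
v: [](~p -> q) is T, [](~p & q) is F. ✓
w: [](~p -> q) is F, [](~p & q) is F. ✗
x: [](~p -> q) is T, [](~p & q) is T. ✓
y: [](~p -> q) is T, [](~p & q) is F. ✓
— 5 worlds.
For <>(~p & ~(~q & p)):
s: no successors, so <>(~p & ~(~q & p)) fails. ✗
t: successors {u}; ~p & ~(~q & p) there: u:T. ✓
u: no successors, so <>(~p & ~(~q & p)) fails. ✗
v: successors {t, w}; ~p & ~(~q & p) there: t:F, w:T. ✓
w: successors {u}; ~p & ~(~q & p) there: u:T. ✓
x: no successors, so <>(~p & ~(~q & p)) fails. ✗
y: successors {t, w}; ~p & ~(~q & p) there: t:F, w:T. ✓
— 4 worlds.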